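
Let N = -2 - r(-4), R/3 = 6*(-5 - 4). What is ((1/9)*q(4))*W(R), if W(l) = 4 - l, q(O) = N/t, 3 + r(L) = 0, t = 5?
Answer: 166/45 ≈ 3.6889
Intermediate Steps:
r(L) = -3 (r(L) = -3 + 0 = -3)
R = -162 (R = 3*(6*(-5 - 4)) = 3*(6*(-9)) = 3*(-54) = -162)
N = 1 (N = -2 - 1*(-3) = -2 + 3 = 1)
q(O) = ⅕ (q(O) = 1/5 = 1*(⅕) = ⅕)
((1/9)*q(4))*W(R) = ((1/9)*(⅕))*(4 - 1*(-162)) = ((1*(⅑))*(⅕))*(4 + 162) = ((⅑)*(⅕))*166 = (1/45)*166 = 166/45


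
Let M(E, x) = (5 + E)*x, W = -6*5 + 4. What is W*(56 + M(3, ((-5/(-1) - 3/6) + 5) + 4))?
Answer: -4264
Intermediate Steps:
W = -26 (W = -30 + 4 = -26)
M(E, x) = x*(5 + E)
W*(56 + M(3, ((-5/(-1) - 3/6) + 5) + 4)) = -26*(56 + (((-5/(-1) - 3/6) + 5) + 4)*(5 + 3)) = -26*(56 + (((-5*(-1) - 3*⅙) + 5) + 4)*8) = -26*(56 + (((5 - ½) + 5) + 4)*8) = -26*(56 + ((9/2 + 5) + 4)*8) = -26*(56 + (19/2 + 4)*8) = -26*(56 + (27/2)*8) = -26*(56 + 108) = -26*164 = -4264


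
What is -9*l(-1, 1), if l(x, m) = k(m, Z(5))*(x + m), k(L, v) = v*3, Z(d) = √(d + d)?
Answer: 0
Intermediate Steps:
Z(d) = √2*√d (Z(d) = √(2*d) = √2*√d)
k(L, v) = 3*v
l(x, m) = 3*√10*(m + x) (l(x, m) = (3*(√2*√5))*(x + m) = (3*√10)*(m + x) = 3*√10*(m + x))
-9*l(-1, 1) = -9*3*√10*(1 - 1) = -9*3*√10*0 = -9*0 = -1*0 = 0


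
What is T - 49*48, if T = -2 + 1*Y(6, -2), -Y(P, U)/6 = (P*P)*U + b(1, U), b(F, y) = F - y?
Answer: -1940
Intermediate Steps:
Y(P, U) = -6 + 6*U - 6*U*P**2 (Y(P, U) = -6*((P*P)*U + (1 - U)) = -6*(P**2*U + (1 - U)) = -6*(U*P**2 + (1 - U)) = -6*(1 - U + U*P**2) = -6 + 6*U - 6*U*P**2)
T = 412 (T = -2 + 1*(-6 + 6*(-2) - 6*(-2)*6**2) = -2 + 1*(-6 - 12 - 6*(-2)*36) = -2 + 1*(-6 - 12 + 432) = -2 + 1*414 = -2 + 414 = 412)
T - 49*48 = 412 - 49*48 = 412 - 2352 = -1940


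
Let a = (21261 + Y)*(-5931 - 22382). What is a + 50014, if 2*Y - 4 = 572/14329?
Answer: -375027229081/623 ≈ -6.0197e+8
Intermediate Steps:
Y = 28944/14329 (Y = 2 + (572/14329)/2 = 2 + (572*(1/14329))/2 = 2 + (1/2)*(572/14329) = 2 + 286/14329 = 28944/14329 ≈ 2.0200)
a = -375058387803/623 (a = (21261 + 28944/14329)*(-5931 - 22382) = (304677813/14329)*(-28313) = -375058387803/623 ≈ -6.0202e+8)
a + 50014 = -375058387803/623 + 50014 = -375027229081/623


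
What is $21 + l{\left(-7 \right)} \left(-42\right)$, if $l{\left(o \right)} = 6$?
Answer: $-231$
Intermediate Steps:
$21 + l{\left(-7 \right)} \left(-42\right) = 21 + 6 \left(-42\right) = 21 - 252 = -231$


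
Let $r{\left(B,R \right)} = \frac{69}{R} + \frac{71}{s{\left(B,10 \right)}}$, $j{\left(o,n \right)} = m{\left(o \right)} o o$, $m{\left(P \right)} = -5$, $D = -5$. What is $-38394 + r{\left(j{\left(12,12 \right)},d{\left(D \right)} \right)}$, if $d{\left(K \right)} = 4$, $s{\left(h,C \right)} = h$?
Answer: $- \frac{27631331}{720} \approx -38377.0$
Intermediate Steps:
$j{\left(o,n \right)} = - 5 o^{2}$ ($j{\left(o,n \right)} = - 5 o o = - 5 o^{2}$)
$r{\left(B,R \right)} = \frac{69}{R} + \frac{71}{B}$
$-38394 + r{\left(j{\left(12,12 \right)},d{\left(D \right)} \right)} = -38394 + \left(\frac{69}{4} + \frac{71}{\left(-5\right) 12^{2}}\right) = -38394 + \left(69 \cdot \frac{1}{4} + \frac{71}{\left(-5\right) 144}\right) = -38394 + \left(\frac{69}{4} + \frac{71}{-720}\right) = -38394 + \left(\frac{69}{4} + 71 \left(- \frac{1}{720}\right)\right) = -38394 + \left(\frac{69}{4} - \frac{71}{720}\right) = -38394 + \frac{12349}{720} = - \frac{27631331}{720}$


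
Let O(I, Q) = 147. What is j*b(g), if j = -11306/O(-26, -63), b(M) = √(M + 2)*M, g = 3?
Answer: -11306*√5/49 ≈ -515.94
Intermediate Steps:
b(M) = M*√(2 + M) (b(M) = √(2 + M)*M = M*√(2 + M))
j = -11306/147 ≈ -76.912
j*b(g) = -11306*√(2 + 3)/49 = -11306*√5/49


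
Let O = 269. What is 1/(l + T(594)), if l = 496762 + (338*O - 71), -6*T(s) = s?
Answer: 1/587514 ≈ 1.7021e-6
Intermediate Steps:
T(s) = -s/6
l = 587613 (l = 496762 + (338*269 - 71) = 496762 + (90922 - 71) = 496762 + 90851 = 587613)
1/(l + T(594)) = 1/(587613 - ⅙*594) = 1/(587613 - 99) = 1/587514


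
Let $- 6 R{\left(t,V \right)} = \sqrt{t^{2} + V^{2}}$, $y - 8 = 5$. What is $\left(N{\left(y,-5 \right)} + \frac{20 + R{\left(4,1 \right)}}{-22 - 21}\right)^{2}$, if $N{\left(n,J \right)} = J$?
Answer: $\frac{\left(1410 - \sqrt{17}\right)^{2}}{66564} \approx 29.693$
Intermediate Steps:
$y = 13$ ($y = 8 + 5 = 13$)
$R{\left(t,V \right)} = - \frac{\sqrt{V^{2} + t^{2}}}{6}$ ($R{\left(t,V \right)} = - \frac{\sqrt{t^{2} + V^{2}}}{6} = - \frac{\sqrt{V^{2} + t^{2}}}{6}$)
$\left(N{\left(y,-5 \right)} + \frac{20 + R{\left(4,1 \right)}}{-22 - 21}\right)^{2} = \left(-5 + \frac{20 - \frac{\sqrt{1^{2} + 4^{2}}}{6}}{-22 - 21}\right)^{2} = \left(-5 + \frac{20 - \frac{\sqrt{1 + 16}}{6}}{-43}\right)^{2} = \left(-5 + \left(20 - \frac{\sqrt{17}}{6}\right) \left(- \frac{1}{43}\right)\right)^{2} = \left(-5 - \left(\frac{20}{43} - \frac{\sqrt{17}}{258}\right)\right)^{2} = \left(- \frac{235}{43} + \frac{\sqrt{17}}{258}\right)^{2}$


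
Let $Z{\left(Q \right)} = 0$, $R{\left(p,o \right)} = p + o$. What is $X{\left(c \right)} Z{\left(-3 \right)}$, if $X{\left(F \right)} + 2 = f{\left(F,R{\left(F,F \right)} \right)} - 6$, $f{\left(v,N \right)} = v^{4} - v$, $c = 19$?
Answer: $0$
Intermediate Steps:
$R{\left(p,o \right)} = o + p$
$X{\left(F \right)} = -8 + F^{4} - F$ ($X{\left(F \right)} = -2 - \left(6 + F - F^{4}\right) = -8 + F^{4} - F$)
$X{\left(c \right)} Z{\left(-3 \right)} = \left(-8 + 19^{4} - 19\right) 0 = \left(-8 + 130321 - 19\right) 0 = 130294 \cdot 0 = 0$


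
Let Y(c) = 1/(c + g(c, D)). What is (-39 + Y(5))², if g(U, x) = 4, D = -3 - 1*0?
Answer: 122500/81 ≈ 1512.3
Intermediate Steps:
D = -3 (D = -3 + 0 = -3)
Y(c) = 1/(4 + c) (Y(c) = 1/(c + 4) = 1/(4 + c))
(-39 + Y(5))² = (-39 + 1/(4 + 5))² = (-39 + 1/9)² = (-39 + ⅑)² = (-350/9)² = 122500/81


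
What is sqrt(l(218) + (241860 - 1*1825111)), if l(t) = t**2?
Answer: I*sqrt(1535727) ≈ 1239.2*I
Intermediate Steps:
sqrt(l(218) + (241860 - 1*1825111)) = sqrt(218**2 + (241860 - 1*1825111)) = sqrt(47524 + (241860 - 1825111)) = sqrt(47524 - 1583251) = sqrt(-1535727) = I*sqrt(1535727)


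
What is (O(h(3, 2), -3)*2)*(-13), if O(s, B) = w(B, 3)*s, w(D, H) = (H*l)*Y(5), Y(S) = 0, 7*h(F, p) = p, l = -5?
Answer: 0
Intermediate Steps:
h(F, p) = p/7
w(D, H) = 0 (w(D, H) = (H*(-5))*0 = -5*H*0 = 0)
O(s, B) = 0 (O(s, B) = 0*s = 0)
(O(h(3, 2), -3)*2)*(-13) = (0*2)*(-13) = 0*(-13) = 0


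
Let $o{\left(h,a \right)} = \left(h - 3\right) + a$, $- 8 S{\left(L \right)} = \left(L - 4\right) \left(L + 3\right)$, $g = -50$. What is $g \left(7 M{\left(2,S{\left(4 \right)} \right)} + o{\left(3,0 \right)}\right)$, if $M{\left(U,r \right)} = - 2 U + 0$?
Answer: $1400$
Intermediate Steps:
$S{\left(L \right)} = - \frac{\left(-4 + L\right) \left(3 + L\right)}{8}$ ($S{\left(L \right)} = - \frac{\left(L - 4\right) \left(L + 3\right)}{8} = - \frac{\left(-4 + L\right) \left(3 + L\right)}{8}$)
$M{\left(U,r \right)} = - 2 U$
$o{\left(h,a \right)} = -3 + a + h$ ($o{\left(h,a \right)} = \left(-3 + h\right) + a = -3 + a + h$)
$g \left(7 M{\left(2,S{\left(4 \right)} \right)} + o{\left(3,0 \right)}\right) = - 50 \left(7 \left(\left(-2\right) 2\right) + \left(-3 + 0 + 3\right)\right) = - 50 \left(7 \left(-4\right) + 0\right) = - 50 \left(-28 + 0\right) = \left(-50\right) \left(-28\right) = 1400$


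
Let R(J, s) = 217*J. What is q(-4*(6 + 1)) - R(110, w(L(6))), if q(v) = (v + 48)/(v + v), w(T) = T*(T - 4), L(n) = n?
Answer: -334185/14 ≈ -23870.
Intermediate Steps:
w(T) = T*(-4 + T)
q(v) = (48 + v)/(2*v) (q(v) = (48 + v)/((2*v)) = (48 + v)*(1/(2*v)) = (48 + v)/(2*v))
q(-4*(6 + 1)) - R(110, w(L(6))) = (48 - 4*(6 + 1))/(2*((-4*(6 + 1)))) - 217*110 = (48 - 4*7)/(2*((-4*7))) - 1*23870 = (½)*(48 - 28)/(-28) - 23870 = (½)*(-1/28)*20 - 23870 = -5/14 - 23870 = -334185/14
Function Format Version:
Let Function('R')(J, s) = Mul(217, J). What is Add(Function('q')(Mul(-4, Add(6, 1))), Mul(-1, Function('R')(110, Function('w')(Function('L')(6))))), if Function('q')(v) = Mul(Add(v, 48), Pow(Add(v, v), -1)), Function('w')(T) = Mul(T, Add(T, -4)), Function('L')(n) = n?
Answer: Rational(-334185, 14) ≈ -23870.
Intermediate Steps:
Function('w')(T) = Mul(T, Add(-4, T))
Function('q')(v) = Mul(Rational(1, 2), Pow(v, -1), Add(48, v)) (Function('q')(v) = Mul(Add(48, v), Pow(Mul(2, v), -1)) = Mul(Add(48, v), Mul(Rational(1, 2), Pow(v, -1))) = Mul(Rational(1, 2), Pow(v, -1), Add(48, v)))
Add(Function('q')(Mul(-4, Add(6, 1))), Mul(-1, Function('R')(110, Function('w')(Function('L')(6))))) = Add(Mul(Rational(1, 2), Pow(Mul(-4, Add(6, 1)), -1), Add(48, Mul(-4, Add(6, 1)))), Mul(-1, Mul(217, 110))) = Add(Mul(Rational(1, 2), Pow(Mul(-4, 7), -1), Add(48, Mul(-4, 7))), Mul(-1, 23870)) = Add(Mul(Rational(1, 2), Pow(-28, -1), Add(48, -28)), -23870) = Add(Mul(Rational(1, 2), Rational(-1, 28), 20), -23870) = Add(Rational(-5, 14), -23870) = Rational(-334185, 14)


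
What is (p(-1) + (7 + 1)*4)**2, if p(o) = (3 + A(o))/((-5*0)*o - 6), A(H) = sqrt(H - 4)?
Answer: (-189 + I*sqrt(5))**2/36 ≈ 992.11 - 23.479*I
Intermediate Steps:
A(H) = sqrt(-4 + H)
p(o) = -1/2 - sqrt(-4 + o)/6 (p(o) = (3 + sqrt(-4 + o))/((-5*0)*o - 6) = (3 + sqrt(-4 + o))/(0*o - 6) = (3 + sqrt(-4 + o))/(0 - 6) = (3 + sqrt(-4 + o))/(-6) = (3 + sqrt(-4 + o))*(-1/6) = -1/2 - sqrt(-4 + o)/6)
(p(-1) + (7 + 1)*4)**2 = ((-1/2 - sqrt(-4 - 1)/6) + (7 + 1)*4)**2 = ((-1/2 - I*sqrt(5)/6) + 8*4)**2 = ((-1/2 - I*sqrt(5)/6) + 32)**2 = (63/2 - I*sqrt(5)/6)**2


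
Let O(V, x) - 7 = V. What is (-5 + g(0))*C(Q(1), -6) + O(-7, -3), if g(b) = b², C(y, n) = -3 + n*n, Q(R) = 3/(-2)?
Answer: -165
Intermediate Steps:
Q(R) = -3/2 (Q(R) = 3*(-½) = -3/2)
C(y, n) = -3 + n²
O(V, x) = 7 + V
(-5 + g(0))*C(Q(1), -6) + O(-7, -3) = (-5 + 0²)*(-3 + (-6)²) + (7 - 7) = (-5 + 0)*(-3 + 36) + 0 = -5*33 + 0 = -165 + 0 = -165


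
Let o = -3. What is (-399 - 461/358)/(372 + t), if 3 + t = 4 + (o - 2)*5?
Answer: -143303/124584 ≈ -1.1503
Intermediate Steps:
t = -24 (t = -3 + (4 + (-3 - 2)*5) = -3 + (4 - 5*5) = -3 + (4 - 25) = -3 - 21 = -24)
(-399 - 461/358)/(372 + t) = (-399 - 461/358)/(372 - 24) = (-399 - 461*1/358)/348 = (-399 - 461/358)*(1/348) = -143303/358*1/348 = -143303/124584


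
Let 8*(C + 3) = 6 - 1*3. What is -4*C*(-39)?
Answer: -819/2 ≈ -409.50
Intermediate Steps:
C = -21/8 (C = -3 + (6 - 1*3)/8 = -3 + (6 - 3)/8 = -3 + (1/8)*3 = -3 + 3/8 = -21/8 ≈ -2.6250)
-4*C*(-39) = -4*(-21/8)*(-39) = (21/2)*(-39) = -819/2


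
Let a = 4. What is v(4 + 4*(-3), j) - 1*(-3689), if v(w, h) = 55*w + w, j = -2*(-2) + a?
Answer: 3241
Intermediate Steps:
j = 8 (j = -2*(-2) + 4 = 4 + 4 = 8)
v(w, h) = 56*w
v(4 + 4*(-3), j) - 1*(-3689) = 56*(4 + 4*(-3)) - 1*(-3689) = 56*(4 - 12) + 3689 = 56*(-8) + 3689 = -448 + 3689 = 3241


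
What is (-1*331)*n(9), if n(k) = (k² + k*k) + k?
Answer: -56601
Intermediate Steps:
n(k) = k + 2*k² (n(k) = (k² + k²) + k = 2*k² + k = k + 2*k²)
(-1*331)*n(9) = (-1*331)*(9*(1 + 2*9)) = -2979*(1 + 18) = -2979*19 = -331*171 = -56601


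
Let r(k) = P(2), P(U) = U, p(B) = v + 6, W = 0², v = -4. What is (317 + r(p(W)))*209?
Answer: 66671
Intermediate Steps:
W = 0
p(B) = 2 (p(B) = -4 + 6 = 2)
r(k) = 2
(317 + r(p(W)))*209 = (317 + 2)*209 = 319*209 = 66671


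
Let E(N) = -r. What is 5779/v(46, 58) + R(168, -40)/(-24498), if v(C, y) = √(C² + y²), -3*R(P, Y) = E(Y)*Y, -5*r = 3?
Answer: -4/12249 + 5779*√1370/2740 ≈ 78.066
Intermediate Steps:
r = -⅗ (r = -⅕*3 = -⅗ ≈ -0.60000)
E(N) = ⅗ (E(N) = -1*(-⅗) = ⅗)
R(P, Y) = -Y/5
5779/v(46, 58) + R(168, -40)/(-24498) = 5779/(√(46² + 58²)) - ⅕*(-40)/(-24498) = 5779/(√(2116 + 3364)) + 8*(-1/24498) = 5779/(√5480) - 4/12249 = 5779/((2*√1370)) - 4/12249 = 5779*(√1370/2740) - 4/12249 = 5779*√1370/2740 - 4/12249 = -4/12249 + 5779*√1370/2740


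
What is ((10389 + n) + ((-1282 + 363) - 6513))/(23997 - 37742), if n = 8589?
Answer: -11546/13745 ≈ -0.84001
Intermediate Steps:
((10389 + n) + ((-1282 + 363) - 6513))/(23997 - 37742) = ((10389 + 8589) + ((-1282 + 363) - 6513))/(23997 - 37742) = (18978 + (-919 - 6513))/(-13745) = (18978 - 7432)*(-1/13745) = 11546*(-1/13745) = -11546/13745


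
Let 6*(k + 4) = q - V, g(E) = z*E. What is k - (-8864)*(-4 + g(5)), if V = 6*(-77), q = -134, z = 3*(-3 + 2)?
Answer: -505096/3 ≈ -1.6837e+5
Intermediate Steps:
z = -3 (z = 3*(-1) = -3)
V = -462
g(E) = -3*E
k = 152/3 (k = -4 + (-134 - 1*(-462))/6 = -4 + (-134 + 462)/6 = -4 + (⅙)*328 = -4 + 164/3 = 152/3 ≈ 50.667)
k - (-8864)*(-4 + g(5)) = 152/3 - (-8864)*(-4 - 3*5) = 152/3 - (-8864)*(-4 - 15) = 152/3 - (-8864)*(-19) = 152/3 - 554*304 = 152/3 - 168416 = -505096/3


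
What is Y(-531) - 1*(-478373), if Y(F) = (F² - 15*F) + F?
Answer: 767768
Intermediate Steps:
Y(F) = F² - 14*F
Y(-531) - 1*(-478373) = -531*(-14 - 531) - 1*(-478373) = -531*(-545) + 478373 = 289395 + 478373 = 767768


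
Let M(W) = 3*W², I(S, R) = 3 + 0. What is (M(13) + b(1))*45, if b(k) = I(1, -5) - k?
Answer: 22905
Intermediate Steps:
I(S, R) = 3
b(k) = 3 - k
(M(13) + b(1))*45 = (3*13² + (3 - 1*1))*45 = (3*169 + (3 - 1))*45 = (507 + 2)*45 = 509*45 = 22905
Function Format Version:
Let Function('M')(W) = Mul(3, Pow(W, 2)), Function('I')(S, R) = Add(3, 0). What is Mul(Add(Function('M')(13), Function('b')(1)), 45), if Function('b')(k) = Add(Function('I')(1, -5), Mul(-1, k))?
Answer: 22905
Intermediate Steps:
Function('I')(S, R) = 3
Function('b')(k) = Add(3, Mul(-1, k))
Mul(Add(Function('M')(13), Function('b')(1)), 45) = Mul(Add(Mul(3, Pow(13, 2)), Add(3, Mul(-1, 1))), 45) = Mul(Add(Mul(3, 169), Add(3, -1)), 45) = Mul(Add(507, 2), 45) = Mul(509, 45) = 22905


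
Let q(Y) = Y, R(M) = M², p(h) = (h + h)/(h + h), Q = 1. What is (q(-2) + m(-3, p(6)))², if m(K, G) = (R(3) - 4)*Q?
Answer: 9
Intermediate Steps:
p(h) = 1 (p(h) = (2*h)/((2*h)) = (2*h)*(1/(2*h)) = 1)
m(K, G) = 5 (m(K, G) = (3² - 4)*1 = (9 - 4)*1 = 5*1 = 5)
(q(-2) + m(-3, p(6)))² = (-2 + 5)² = 3² = 9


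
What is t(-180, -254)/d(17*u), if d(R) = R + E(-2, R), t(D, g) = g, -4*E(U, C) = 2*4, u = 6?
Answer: -127/50 ≈ -2.5400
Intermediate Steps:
E(U, C) = -2 (E(U, C) = -4/2 = -1/4*8 = -2)
d(R) = -2 + R (d(R) = R - 2 = -2 + R)
t(-180, -254)/d(17*u) = -254/(-2 + 17*6) = -254/(-2 + 102) = -254/100 = -254*1/100 = -127/50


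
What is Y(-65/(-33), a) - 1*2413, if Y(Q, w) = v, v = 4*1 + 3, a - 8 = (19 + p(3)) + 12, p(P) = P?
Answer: -2406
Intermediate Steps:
a = 42 (a = 8 + ((19 + 3) + 12) = 8 + (22 + 12) = 8 + 34 = 42)
v = 7 (v = 4 + 3 = 7)
Y(Q, w) = 7
Y(-65/(-33), a) - 1*2413 = 7 - 1*2413 = 7 - 2413 = -2406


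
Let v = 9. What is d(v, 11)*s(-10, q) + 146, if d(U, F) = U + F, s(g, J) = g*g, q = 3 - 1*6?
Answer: 2146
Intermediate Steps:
q = -3 (q = 3 - 6 = -3)
s(g, J) = g**2
d(U, F) = F + U
d(v, 11)*s(-10, q) + 146 = (11 + 9)*(-10)**2 + 146 = 20*100 + 146 = 2000 + 146 = 2146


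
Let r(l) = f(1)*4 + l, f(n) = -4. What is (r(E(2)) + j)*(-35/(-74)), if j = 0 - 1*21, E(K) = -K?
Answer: -1365/74 ≈ -18.446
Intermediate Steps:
j = -21 (j = 0 - 21 = -21)
r(l) = -16 + l (r(l) = -4*4 + l = -16 + l)
(r(E(2)) + j)*(-35/(-74)) = ((-16 - 1*2) - 21)*(-35/(-74)) = ((-16 - 2) - 21)*(-35*(-1/74)) = (-18 - 21)*(35/74) = -39*35/74 = -1365/74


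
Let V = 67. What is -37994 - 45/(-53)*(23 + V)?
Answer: -2009632/53 ≈ -37918.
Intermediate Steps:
-37994 - 45/(-53)*(23 + V) = -37994 - 45/(-53)*(23 + 67) = -37994 - 45*(-1/53)*90 = -37994 - (-45)*90/53 = -37994 - 1*(-4050/53) = -37994 + 4050/53 = -2009632/53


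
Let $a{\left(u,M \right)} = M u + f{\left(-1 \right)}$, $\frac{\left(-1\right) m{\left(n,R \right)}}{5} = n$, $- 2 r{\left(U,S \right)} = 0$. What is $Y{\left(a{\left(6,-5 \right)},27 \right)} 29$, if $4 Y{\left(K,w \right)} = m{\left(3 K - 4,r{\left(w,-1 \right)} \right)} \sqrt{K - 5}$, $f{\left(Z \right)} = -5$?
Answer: $\frac{15805 i \sqrt{10}}{2} \approx 24990.0 i$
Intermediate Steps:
$r{\left(U,S \right)} = 0$ ($r{\left(U,S \right)} = \left(- \frac{1}{2}\right) 0 = 0$)
$m{\left(n,R \right)} = - 5 n$
$a{\left(u,M \right)} = -5 + M u$ ($a{\left(u,M \right)} = M u - 5 = -5 + M u$)
$Y{\left(K,w \right)} = \frac{\sqrt{-5 + K} \left(20 - 15 K\right)}{4}$ ($Y{\left(K,w \right)} = \frac{- 5 \left(3 K - 4\right) \sqrt{K - 5}}{4} = \frac{- 5 \left(-4 + 3 K\right) \sqrt{-5 + K}}{4} = \frac{\left(20 - 15 K\right) \sqrt{-5 + K}}{4} = \frac{\sqrt{-5 + K} \left(20 - 15 K\right)}{4}$)
$Y{\left(a{\left(6,-5 \right)},27 \right)} 29 = \sqrt{-5 - 35} \left(5 - \frac{15 \left(-5 - 30\right)}{4}\right) 29 = \sqrt{-5 - 35} \left(5 - - \frac{525}{4}\right) 29 = \sqrt{-40} \left(5 + \frac{525}{4}\right) 29 = 2 i \sqrt{10} \cdot \frac{545}{4} \cdot 29 = \frac{545 i \sqrt{10}}{2} \cdot 29 = \frac{15805 i \sqrt{10}}{2}$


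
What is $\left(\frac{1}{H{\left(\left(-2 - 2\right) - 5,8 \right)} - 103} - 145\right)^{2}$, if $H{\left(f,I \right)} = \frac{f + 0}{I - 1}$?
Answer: $\frac{11205704449}{532900} \approx 21028.0$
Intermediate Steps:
$H{\left(f,I \right)} = \frac{f}{-1 + I}$
$\left(\frac{1}{H{\left(\left(-2 - 2\right) - 5,8 \right)} - 103} - 145\right)^{2} = \left(\frac{1}{\frac{\left(-2 - 2\right) - 5}{-1 + 8} - 103} - 145\right)^{2} = \left(\frac{1}{\frac{-4 - 5}{7} - 103} - 145\right)^{2} = \left(\frac{1}{\left(-9\right) \frac{1}{7} - 103} - 145\right)^{2} = \left(\frac{1}{- \frac{9}{7} - 103} - 145\right)^{2} = \left(\frac{1}{- \frac{730}{7}} - 145\right)^{2} = \left(- \frac{7}{730} - 145\right)^{2} = \left(- \frac{105857}{730}\right)^{2} = \frac{11205704449}{532900}$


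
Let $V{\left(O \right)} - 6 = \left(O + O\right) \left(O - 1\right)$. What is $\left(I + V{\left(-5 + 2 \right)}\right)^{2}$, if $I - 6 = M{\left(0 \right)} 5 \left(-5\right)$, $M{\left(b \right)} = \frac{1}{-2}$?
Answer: $\frac{9409}{4} \approx 2352.3$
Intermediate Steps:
$M{\left(b \right)} = - \frac{1}{2}$
$V{\left(O \right)} = 6 + 2 O \left(-1 + O\right)$ ($V{\left(O \right)} = 6 + \left(O + O\right) \left(O - 1\right) = 6 + 2 O \left(-1 + O\right)$)
$I = \frac{37}{2}$ ($I = 6 + \left(- \frac{1}{2}\right) 5 \left(-5\right) = 6 - - \frac{25}{2} = 6 + \frac{25}{2} = \frac{37}{2} \approx 18.5$)
$\left(I + V{\left(-5 + 2 \right)}\right)^{2} = \left(\frac{37}{2} + \left(6 - 2 \left(-5 + 2\right) + 2 \left(-5 + 2\right)^{2}\right)\right)^{2} = \left(\frac{37}{2} + \left(6 - -6 + 2 \left(-3\right)^{2}\right)\right)^{2} = \left(\frac{37}{2} + \left(6 + 6 + 2 \cdot 9\right)\right)^{2} = \left(\frac{37}{2} + \left(6 + 6 + 18\right)\right)^{2} = \left(\frac{37}{2} + 30\right)^{2} = \left(\frac{97}{2}\right)^{2} = \frac{9409}{4}$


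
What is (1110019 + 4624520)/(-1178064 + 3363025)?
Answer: 5734539/2184961 ≈ 2.6245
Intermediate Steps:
(1110019 + 4624520)/(-1178064 + 3363025) = 5734539/2184961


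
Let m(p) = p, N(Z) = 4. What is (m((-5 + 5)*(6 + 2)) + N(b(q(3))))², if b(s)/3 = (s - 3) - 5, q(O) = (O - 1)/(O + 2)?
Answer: 16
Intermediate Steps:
q(O) = (-1 + O)/(2 + O)
b(s) = -24 + 3*s (b(s) = 3*((s - 3) - 5) = 3*((-3 + s) - 5) = 3*(-8 + s) = -24 + 3*s)
(m((-5 + 5)*(6 + 2)) + N(b(q(3))))² = ((-5 + 5)*(6 + 2) + 4)² = (0*8 + 4)² = (0 + 4)² = 4² = 16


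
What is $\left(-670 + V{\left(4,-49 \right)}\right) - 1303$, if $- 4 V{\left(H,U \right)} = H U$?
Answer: $-1924$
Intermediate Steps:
$V{\left(H,U \right)} = - \frac{H U}{4}$
$\left(-670 + V{\left(4,-49 \right)}\right) - 1303 = \left(-670 - 1 \left(-49\right)\right) - 1303 = \left(-670 + 49\right) - 1303 = -621 - 1303 = -1924$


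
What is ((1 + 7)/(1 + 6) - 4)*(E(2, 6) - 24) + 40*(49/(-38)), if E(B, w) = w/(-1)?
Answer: 4540/133 ≈ 34.135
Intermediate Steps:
E(B, w) = -w (E(B, w) = w*(-1) = -w)
((1 + 7)/(1 + 6) - 4)*(E(2, 6) - 24) + 40*(49/(-38)) = ((1 + 7)/(1 + 6) - 4)*(-1*6 - 24) + 40*(49/(-38)) = (8/7 - 4)*(-6 - 24) + 40*(49*(-1/38)) = (8*(⅐) - 4)*(-30) + 40*(-49/38) = (8/7 - 4)*(-30) - 980/19 = -20/7*(-30) - 980/19 = 600/7 - 980/19 = 4540/133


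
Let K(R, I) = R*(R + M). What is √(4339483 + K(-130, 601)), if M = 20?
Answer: √4353783 ≈ 2086.6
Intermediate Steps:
K(R, I) = R*(20 + R) (K(R, I) = R*(R + 20) = R*(20 + R))
√(4339483 + K(-130, 601)) = √(4339483 - 130*(20 - 130)) = √(4339483 - 130*(-110)) = √(4339483 + 14300) = √4353783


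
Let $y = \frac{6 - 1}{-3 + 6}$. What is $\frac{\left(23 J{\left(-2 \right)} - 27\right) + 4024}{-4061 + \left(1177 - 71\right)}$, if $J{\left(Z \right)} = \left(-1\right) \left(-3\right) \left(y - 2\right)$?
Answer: $- \frac{3974}{2955} \approx -1.3448$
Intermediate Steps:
$y = \frac{5}{3} \approx 1.6667$
$J{\left(Z \right)} = -1$ ($J{\left(Z \right)} = \left(-1\right) \left(-3\right) \left(\frac{5}{3} - 2\right) = 3 \left(- \frac{1}{3}\right) = -1$)
$\frac{\left(23 J{\left(-2 \right)} - 27\right) + 4024}{-4061 + \left(1177 - 71\right)} = \frac{\left(23 \left(-1\right) - 27\right) + 4024}{-4061 + \left(1177 - 71\right)} = \frac{\left(-23 - 27\right) + 4024}{-4061 + \left(1177 - 71\right)} = \frac{-50 + 4024}{-4061 + 1106} = \frac{3974}{-2955} = 3974 \left(- \frac{1}{2955}\right) = - \frac{3974}{2955}$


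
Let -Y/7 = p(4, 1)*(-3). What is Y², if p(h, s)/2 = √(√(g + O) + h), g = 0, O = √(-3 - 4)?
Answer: 7056 + 1764*7^(¼)*√I ≈ 9084.9 + 2028.9*I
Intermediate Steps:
O = I*√7 (O = √(-7) = I*√7 ≈ 2.6458*I)
p(h, s) = 2*√(h + 7^(¼)*√I) (p(h, s) = 2*√(√(0 + I*√7) + h) = 2*√(√(I*√7) + h) = 2*√(7^(¼)*√I + h) = 2*√(h + 7^(¼)*√I))
Y = 42*√(4 + 7^(¼)*√I) (Y = -7*2*√(4 + 7^(¼)*√I)*(-3) = -(-42)*√(4 + 7^(¼)*√I) = 42*√(4 + 7^(¼)*√I) ≈ 95.9 + 10.578*I)
Y² = (42*√(4 + 7^(¼)*√I))² = 7056 + 1764*7^(¼)*√I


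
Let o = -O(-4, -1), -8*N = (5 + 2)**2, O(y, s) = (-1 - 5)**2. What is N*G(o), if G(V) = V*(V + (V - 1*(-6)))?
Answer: -14553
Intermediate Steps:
O(y, s) = 36 (O(y, s) = (-6)**2 = 36)
N = -49/8 (N = -(5 + 2)**2/8 = -1/8*7**2 = -1/8*49 = -49/8 ≈ -6.1250)
o = -36 (o = -1*36 = -36)
G(V) = V*(6 + 2*V) (G(V) = V*(V + (V + 6)) = V*(V + (6 + V)) = V*(6 + 2*V))
N*G(o) = -49*(-36)*(3 - 36)/4 = -49*(-36)*(-33)/4 = -49/8*2376 = -14553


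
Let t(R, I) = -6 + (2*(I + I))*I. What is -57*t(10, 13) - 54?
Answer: -38244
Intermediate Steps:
t(R, I) = -6 + 4*I**2 (t(R, I) = -6 + (2*(2*I))*I = -6 + (4*I)*I = -6 + 4*I**2)
-57*t(10, 13) - 54 = -57*(-6 + 4*13**2) - 54 = -57*(-6 + 4*169) - 54 = -57*(-6 + 676) - 54 = -57*670 - 54 = -38190 - 54 = -38244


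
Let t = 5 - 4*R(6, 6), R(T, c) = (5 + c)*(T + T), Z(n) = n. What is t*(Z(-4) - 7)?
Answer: 5753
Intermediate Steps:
R(T, c) = 2*T*(5 + c) (R(T, c) = (5 + c)*(2*T) = 2*T*(5 + c))
t = -523 (t = 5 - 8*6*(5 + 6) = 5 - 8*6*11 = 5 - 4*132 = 5 - 528 = -523)
t*(Z(-4) - 7) = -523*(-4 - 7) = -523*(-11) = 5753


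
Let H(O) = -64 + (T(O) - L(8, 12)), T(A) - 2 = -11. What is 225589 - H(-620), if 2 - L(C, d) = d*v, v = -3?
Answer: 225700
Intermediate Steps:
L(C, d) = 2 + 3*d (L(C, d) = 2 - d*(-3) = 2 - (-3)*d = 2 + 3*d)
T(A) = -9 (T(A) = 2 - 11 = -9)
H(O) = -111 (H(O) = -64 + (-9 - (2 + 3*12)) = -64 + (-9 - (2 + 36)) = -64 + (-9 - 1*38) = -64 + (-9 - 38) = -64 - 47 = -111)
225589 - H(-620) = 225589 - 1*(-111) = 225589 + 111 = 225700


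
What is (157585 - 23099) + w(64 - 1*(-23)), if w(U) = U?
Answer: 134573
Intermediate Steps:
(157585 - 23099) + w(64 - 1*(-23)) = (157585 - 23099) + (64 - 1*(-23)) = 134486 + (64 + 23) = 134486 + 87 = 134573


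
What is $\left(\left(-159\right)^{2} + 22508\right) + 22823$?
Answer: $70612$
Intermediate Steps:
$\left(\left(-159\right)^{2} + 22508\right) + 22823 = \left(25281 + 22508\right) + 22823 = 47789 + 22823 = 70612$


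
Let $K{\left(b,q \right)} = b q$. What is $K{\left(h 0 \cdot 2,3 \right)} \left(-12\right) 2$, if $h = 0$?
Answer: $0$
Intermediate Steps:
$K{\left(h 0 \cdot 2,3 \right)} \left(-12\right) 2 = 0 \cdot 0 \cdot 2 \cdot 3 \left(-12\right) 2 = 0 \cdot 2 \cdot 3 \left(-12\right) 2 = 0 \cdot 3 \left(-12\right) 2 = 0 \left(-12\right) 2 = 0 \cdot 2 = 0$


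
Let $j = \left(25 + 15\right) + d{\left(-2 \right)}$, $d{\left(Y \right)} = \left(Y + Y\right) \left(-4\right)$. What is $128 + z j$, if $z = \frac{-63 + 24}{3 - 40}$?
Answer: $\frac{6920}{37} \approx 187.03$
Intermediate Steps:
$z = \frac{39}{37}$ ($z = - \frac{39}{-37} = \left(-39\right) \left(- \frac{1}{37}\right) = \frac{39}{37} \approx 1.0541$)
$d{\left(Y \right)} = - 8 Y$ ($d{\left(Y \right)} = 2 Y \left(-4\right) = - 8 Y$)
$j = 56$ ($j = \left(25 + 15\right) - -16 = 40 + 16 = 56$)
$128 + z j = 128 + \frac{39}{37} \cdot 56 = 128 + \frac{2184}{37} = \frac{6920}{37}$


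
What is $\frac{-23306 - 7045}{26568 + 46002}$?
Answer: $- \frac{10117}{24190} \approx -0.41823$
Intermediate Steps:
$\frac{-23306 - 7045}{26568 + 46002} = - \frac{30351}{72570} = \left(-30351\right) \frac{1}{72570} = - \frac{10117}{24190}$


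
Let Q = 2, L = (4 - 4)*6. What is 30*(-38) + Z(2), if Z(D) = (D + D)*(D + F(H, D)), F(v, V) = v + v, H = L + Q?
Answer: -1116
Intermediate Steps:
L = 0 (L = 0*6 = 0)
H = 2 (H = 0 + 2 = 2)
F(v, V) = 2*v
Z(D) = 2*D*(4 + D) (Z(D) = (D + D)*(D + 2*2) = (2*D)*(D + 4) = (2*D)*(4 + D) = 2*D*(4 + D))
30*(-38) + Z(2) = 30*(-38) + 2*2*(4 + 2) = -1140 + 2*2*6 = -1140 + 24 = -1116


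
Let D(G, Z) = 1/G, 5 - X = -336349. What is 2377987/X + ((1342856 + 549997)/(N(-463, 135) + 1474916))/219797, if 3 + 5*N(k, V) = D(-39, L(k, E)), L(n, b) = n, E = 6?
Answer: 37581431963197712842/5315695387287293319 ≈ 7.0699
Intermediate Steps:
X = 336354 (X = 5 - 1*(-336349) = 5 + 336349 = 336354)
N(k, V) = -118/195 (N(k, V) = -3/5 + (1/5)/(-39) = -3/5 + (1/5)*(-1/39) = -3/5 - 1/195 = -118/195)
2377987/X + ((1342856 + 549997)/(N(-463, 135) + 1474916))/219797 = 2377987/336354 + ((1342856 + 549997)/(-118/195 + 1474916))/219797 = 2377987*(1/336354) + (1892853/(287608502/195))*(1/219797) = 2377987/336354 + (1892853*(195/287608502))*(1/219797) = 2377987/336354 + (369106335/287608502)*(1/219797) = 2377987/336354 + 369106335/63215485914094 = 37581431963197712842/5315695387287293319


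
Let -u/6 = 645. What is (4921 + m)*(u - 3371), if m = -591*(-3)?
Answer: -48471254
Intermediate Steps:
u = -3870 (u = -6*645 = -3870)
m = 1773
(4921 + m)*(u - 3371) = (4921 + 1773)*(-3870 - 3371) = 6694*(-7241) = -48471254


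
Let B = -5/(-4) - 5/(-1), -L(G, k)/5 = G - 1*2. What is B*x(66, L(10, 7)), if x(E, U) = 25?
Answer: 625/4 ≈ 156.25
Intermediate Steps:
L(G, k) = 10 - 5*G (L(G, k) = -5*(G - 1*2) = -5*(G - 2) = -5*(-2 + G) = 10 - 5*G)
B = 25/4 (B = -5*(-¼) - 5*(-1) = 5/4 + 5 = 25/4 ≈ 6.2500)
B*x(66, L(10, 7)) = (25/4)*25 = 625/4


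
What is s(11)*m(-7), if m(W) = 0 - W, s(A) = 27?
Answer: 189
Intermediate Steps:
m(W) = -W
s(11)*m(-7) = 27*(-1*(-7)) = 27*7 = 189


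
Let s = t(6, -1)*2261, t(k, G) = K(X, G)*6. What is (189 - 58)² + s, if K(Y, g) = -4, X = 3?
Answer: -37103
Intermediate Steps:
t(k, G) = -24 (t(k, G) = -4*6 = -24)
s = -54264 (s = -24*2261 = -54264)
(189 - 58)² + s = (189 - 58)² - 54264 = 131² - 54264 = 17161 - 54264 = -37103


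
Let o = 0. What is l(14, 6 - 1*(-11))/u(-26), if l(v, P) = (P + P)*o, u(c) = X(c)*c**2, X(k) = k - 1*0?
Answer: 0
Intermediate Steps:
X(k) = k (X(k) = k + 0 = k)
u(c) = c**3 (u(c) = c*c**2 = c**3)
l(v, P) = 0 (l(v, P) = (P + P)*0 = (2*P)*0 = 0)
l(14, 6 - 1*(-11))/u(-26) = 0/((-26)**3) = 0/(-17576) = 0*(-1/17576) = 0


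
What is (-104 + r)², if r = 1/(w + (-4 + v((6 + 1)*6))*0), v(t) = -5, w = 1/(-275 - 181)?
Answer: 313600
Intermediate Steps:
w = -1/456 (w = 1/(-456) = -1/456 ≈ -0.0021930)
r = -456 (r = 1/(-1/456 + (-4 - 5)*0) = 1/(-1/456 - 9*0) = 1/(-1/456 + 0) = 1/(-1/456) = -456)
(-104 + r)² = (-104 - 456)² = (-560)² = 313600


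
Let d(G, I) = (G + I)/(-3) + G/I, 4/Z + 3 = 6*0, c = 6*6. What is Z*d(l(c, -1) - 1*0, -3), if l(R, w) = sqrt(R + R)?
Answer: -4/3 + 16*sqrt(2)/3 ≈ 6.2091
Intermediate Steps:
c = 36
Z = -4/3 (Z = 4/(-3 + 6*0) = 4/(-3 + 0) = 4/(-3) = 4*(-1/3) = -4/3 ≈ -1.3333)
l(R, w) = sqrt(2)*sqrt(R) (l(R, w) = sqrt(2*R) = sqrt(2)*sqrt(R))
d(G, I) = -G/3 - I/3 + G/I (d(G, I) = (G + I)*(-1/3) + G/I = (-G/3 - I/3) + G/I = -G/3 - I/3 + G/I)
Z*d(l(c, -1) - 1*0, -3) = -4*((sqrt(2)*sqrt(36) - 1*0) - 1/3*(-3)*((sqrt(2)*sqrt(36) - 1*0) - 3))/(3*(-3)) = -(-4)*((sqrt(2)*6 + 0) - 1/3*(-3)*((sqrt(2)*6 + 0) - 3))/9 = -(-4)*((6*sqrt(2) + 0) - 1/3*(-3)*((6*sqrt(2) + 0) - 3))/9 = -(-4)*(6*sqrt(2) - 1/3*(-3)*(6*sqrt(2) - 3))/9 = -(-4)*(6*sqrt(2) - 1/3*(-3)*(-3 + 6*sqrt(2)))/9 = -(-4)*(6*sqrt(2) + (-3 + 6*sqrt(2)))/9 = -(-4)*(-3 + 12*sqrt(2))/9 = -4*(1 - 4*sqrt(2))/3 = -4/3 + 16*sqrt(2)/3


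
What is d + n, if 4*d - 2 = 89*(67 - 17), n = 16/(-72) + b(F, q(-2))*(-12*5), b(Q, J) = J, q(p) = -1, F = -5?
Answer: 10555/9 ≈ 1172.8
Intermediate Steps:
n = 538/9 (n = 16/(-72) - (-12)*5 = 16*(-1/72) - 1*(-60) = -2/9 + 60 = 538/9 ≈ 59.778)
d = 1113 (d = ½ + (89*(67 - 17))/4 = ½ + (89*50)/4 = ½ + (¼)*4450 = ½ + 2225/2 = 1113)
d + n = 1113 + 538/9 = 10555/9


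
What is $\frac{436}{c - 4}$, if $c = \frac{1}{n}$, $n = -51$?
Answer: $- \frac{22236}{205} \approx -108.47$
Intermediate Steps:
$c = - \frac{1}{51}$ ($c = \frac{1}{-51} = - \frac{1}{51} \approx -0.019608$)
$\frac{436}{c - 4} = \frac{436}{- \frac{1}{51} - 4} = \frac{436}{- \frac{205}{51}} = 436 \left(- \frac{51}{205}\right) = - \frac{22236}{205}$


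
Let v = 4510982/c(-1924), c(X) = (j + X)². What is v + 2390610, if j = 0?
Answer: 4424753617171/1850888 ≈ 2.3906e+6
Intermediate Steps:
c(X) = X² (c(X) = (0 + X)² = X²)
v = 2255491/1850888 (v = 4510982/((-1924)²) = 4510982/3701776 = 4510982*(1/3701776) = 2255491/1850888 ≈ 1.2186)
v + 2390610 = 2255491/1850888 + 2390610 = 4424753617171/1850888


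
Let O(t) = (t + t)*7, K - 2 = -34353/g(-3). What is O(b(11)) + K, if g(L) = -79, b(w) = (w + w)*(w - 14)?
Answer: -38485/79 ≈ -487.15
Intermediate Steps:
b(w) = 2*w*(-14 + w) (b(w) = (2*w)*(-14 + w) = 2*w*(-14 + w))
K = 34511/79 (K = 2 - 34353/(-79) = 2 - 34353*(-1/79) = 2 + 34353/79 = 34511/79 ≈ 436.85)
O(t) = 14*t (O(t) = (2*t)*7 = 14*t)
O(b(11)) + K = 14*(2*11*(-14 + 11)) + 34511/79 = 14*(2*11*(-3)) + 34511/79 = 14*(-66) + 34511/79 = -924 + 34511/79 = -38485/79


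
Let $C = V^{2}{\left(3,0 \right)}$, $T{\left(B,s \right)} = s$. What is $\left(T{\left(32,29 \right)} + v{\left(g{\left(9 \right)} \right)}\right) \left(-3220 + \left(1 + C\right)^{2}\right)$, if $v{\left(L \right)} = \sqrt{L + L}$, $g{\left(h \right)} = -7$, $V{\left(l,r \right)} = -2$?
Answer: $-92655 - 3195 i \sqrt{14} \approx -92655.0 - 11955.0 i$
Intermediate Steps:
$C = 4$ ($C = \left(-2\right)^{2} = 4$)
$v{\left(L \right)} = \sqrt{2} \sqrt{L}$ ($v{\left(L \right)} = \sqrt{2 L} = \sqrt{2} \sqrt{L}$)
$\left(T{\left(32,29 \right)} + v{\left(g{\left(9 \right)} \right)}\right) \left(-3220 + \left(1 + C\right)^{2}\right) = \left(29 + \sqrt{2} \sqrt{-7}\right) \left(-3220 + \left(1 + 4\right)^{2}\right) = \left(29 + \sqrt{2} i \sqrt{7}\right) \left(-3220 + 5^{2}\right) = \left(29 + i \sqrt{14}\right) \left(-3220 + 25\right) = \left(29 + i \sqrt{14}\right) \left(-3195\right) = -92655 - 3195 i \sqrt{14}$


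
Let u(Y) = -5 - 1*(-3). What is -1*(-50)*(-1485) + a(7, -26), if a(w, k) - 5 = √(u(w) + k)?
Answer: -74245 + 2*I*√7 ≈ -74245.0 + 5.2915*I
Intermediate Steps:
u(Y) = -2 (u(Y) = -5 + 3 = -2)
a(w, k) = 5 + √(-2 + k)
-1*(-50)*(-1485) + a(7, -26) = -1*(-50)*(-1485) + (5 + √(-2 - 26)) = 50*(-1485) + (5 + √(-28)) = -74250 + (5 + 2*I*√7) = -74245 + 2*I*√7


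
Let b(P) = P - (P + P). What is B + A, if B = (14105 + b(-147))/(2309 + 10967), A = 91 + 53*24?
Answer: 4527360/3319 ≈ 1364.1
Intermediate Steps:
b(P) = -P (b(P) = P - 2*P = -P)
A = 1363 (A = 91 + 1272 = 1363)
B = 3563/3319 (B = (14105 - 1*(-147))/(2309 + 10967) = (14105 + 147)/13276 = 14252*(1/13276) = 3563/3319 ≈ 1.0735)
B + A = 3563/3319 + 1363 = 4527360/3319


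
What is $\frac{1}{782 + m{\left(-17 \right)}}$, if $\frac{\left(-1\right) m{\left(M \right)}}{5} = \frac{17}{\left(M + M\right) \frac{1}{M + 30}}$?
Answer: $\frac{2}{1629} \approx 0.0012277$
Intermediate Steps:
$m{\left(M \right)} = - \frac{85 \left(30 + M\right)}{2 M}$ ($m{\left(M \right)} = - 5 \frac{17}{\left(M + M\right) \frac{1}{M + 30}} = - 5 \frac{17}{2 M \frac{1}{30 + M}} = - 5 \cdot 17 \frac{30 + M}{2 M} = - 5 \frac{17 \left(30 + M\right)}{2 M} = - \frac{85 \left(30 + M\right)}{2 M}$)
$\frac{1}{782 + m{\left(-17 \right)}} = \frac{1}{782 - \left(\frac{85}{2} + \frac{1275}{-17}\right)} = \frac{1}{782 - - \frac{65}{2}} = \frac{1}{782 + \left(- \frac{85}{2} + 75\right)} = \frac{1}{782 + \frac{65}{2}} = \frac{1}{\frac{1629}{2}} = \frac{2}{1629}$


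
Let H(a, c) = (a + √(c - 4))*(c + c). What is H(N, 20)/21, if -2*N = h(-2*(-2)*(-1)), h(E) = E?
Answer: 80/7 ≈ 11.429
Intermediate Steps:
N = 2 (N = -(-2*(-2))*(-1)/2 = -2*(-1) = -½*(-4) = 2)
H(a, c) = 2*c*(a + √(-4 + c)) (H(a, c) = (a + √(-4 + c))*(2*c) = 2*c*(a + √(-4 + c)))
H(N, 20)/21 = (2*20*(2 + √(-4 + 20)))/21 = (2*20*(2 + √16))*(1/21) = (2*20*(2 + 4))*(1/21) = (2*20*6)*(1/21) = 240*(1/21) = 80/7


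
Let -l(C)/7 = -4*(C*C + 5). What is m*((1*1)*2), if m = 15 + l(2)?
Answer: 534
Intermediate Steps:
l(C) = 140 + 28*C² (l(C) = -(-28)*(C*C + 5) = -(-28)*(C² + 5) = -(-28)*(5 + C²) = -7*(-20 - 4*C²) = 140 + 28*C²)
m = 267 (m = 15 + (140 + 28*2²) = 15 + (140 + 28*4) = 15 + (140 + 112) = 15 + 252 = 267)
m*((1*1)*2) = 267*((1*1)*2) = 267*(1*2) = 267*2 = 534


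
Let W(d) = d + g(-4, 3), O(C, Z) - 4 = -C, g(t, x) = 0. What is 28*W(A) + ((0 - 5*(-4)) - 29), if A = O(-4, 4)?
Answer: 215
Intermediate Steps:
O(C, Z) = 4 - C
A = 8 (A = 4 - 1*(-4) = 4 + 4 = 8)
W(d) = d (W(d) = d + 0 = d)
28*W(A) + ((0 - 5*(-4)) - 29) = 28*8 + ((0 - 5*(-4)) - 29) = 224 + ((0 + 20) - 29) = 224 + (20 - 29) = 224 - 9 = 215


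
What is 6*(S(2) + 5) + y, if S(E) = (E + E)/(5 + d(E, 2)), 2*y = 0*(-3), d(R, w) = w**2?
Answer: 98/3 ≈ 32.667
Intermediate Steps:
y = 0 (y = (0*(-3))/2 = (1/2)*0 = 0)
S(E) = 2*E/9 (S(E) = (E + E)/(5 + 2**2) = (2*E)/(5 + 4) = (2*E)/9 = (2*E)*(1/9) = 2*E/9)
6*(S(2) + 5) + y = 6*((2/9)*2 + 5) + 0 = 6*(4/9 + 5) + 0 = 6*(49/9) + 0 = 98/3 + 0 = 98/3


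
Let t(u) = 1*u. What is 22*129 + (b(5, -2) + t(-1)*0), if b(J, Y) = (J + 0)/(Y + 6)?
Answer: 11357/4 ≈ 2839.3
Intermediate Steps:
t(u) = u
b(J, Y) = J/(6 + Y)
22*129 + (b(5, -2) + t(-1)*0) = 22*129 + (5/(6 - 2) - 1*0) = 2838 + (5/4 + 0) = 2838 + 5/4 = 11357/4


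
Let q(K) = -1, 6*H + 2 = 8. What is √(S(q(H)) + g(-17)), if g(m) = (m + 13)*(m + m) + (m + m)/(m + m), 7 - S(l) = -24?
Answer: 2*√42 ≈ 12.961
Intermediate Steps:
H = 1 (H = -⅓ + (⅙)*8 = -⅓ + 4/3 = 1)
S(l) = 31 (S(l) = 7 - 1*(-24) = 7 + 24 = 31)
g(m) = 1 + 2*m*(13 + m) (g(m) = (13 + m)*(2*m) + (2*m)/((2*m)) = 2*m*(13 + m) + (2*m)*(1/(2*m)) = 2*m*(13 + m) + 1 = 1 + 2*m*(13 + m))
√(S(q(H)) + g(-17)) = √(31 + (1 + 2*(-17)² + 26*(-17))) = √(31 + (1 + 2*289 - 442)) = √(31 + (1 + 578 - 442)) = √(31 + 137) = √168 = 2*√42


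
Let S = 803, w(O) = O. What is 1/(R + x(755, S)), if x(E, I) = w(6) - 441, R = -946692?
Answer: -1/947127 ≈ -1.0558e-6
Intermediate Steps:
x(E, I) = -435 (x(E, I) = 6 - 441 = -435)
1/(R + x(755, S)) = 1/(-946692 - 435) = 1/(-947127) = -1/947127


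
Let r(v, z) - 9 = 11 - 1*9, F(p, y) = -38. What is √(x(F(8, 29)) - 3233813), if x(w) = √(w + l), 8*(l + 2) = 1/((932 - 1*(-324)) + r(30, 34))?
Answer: √(-20764817747828 + 1267*I*√1027382426)/2534 ≈ 0.0017585 + 1798.3*I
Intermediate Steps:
r(v, z) = 11 (r(v, z) = 9 + (11 - 1*9) = 9 + (11 - 9) = 9 + 2 = 11)
l = -20271/10136 (l = -2 + 1/(8*((932 - 1*(-324)) + 11)) = -2 + 1/(8*((932 + 324) + 11)) = -2 + 1/(8*(1256 + 11)) = -2 + (⅛)/1267 = -2 + (⅛)*(1/1267) = -2 + 1/10136 = -20271/10136 ≈ -1.9999)
x(w) = √(-20271/10136 + w) (x(w) = √(w - 20271/10136) = √(-20271/10136 + w))
√(x(F(8, 29)) - 3233813) = √(√(-51366714 + 25684624*(-38))/5068 - 3233813) = √(√(-51366714 - 976015712)/5068 - 3233813) = √(√(-1027382426)/5068 - 3233813) = √((I*√1027382426)/5068 - 3233813) = √(I*√1027382426/5068 - 3233813) = √(-3233813 + I*√1027382426/5068)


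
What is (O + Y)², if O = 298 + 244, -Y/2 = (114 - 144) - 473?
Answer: 2396304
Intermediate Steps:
Y = 1006 (Y = -2*((114 - 144) - 473) = -2*(-30 - 473) = -2*(-503) = 1006)
O = 542
(O + Y)² = (542 + 1006)² = 1548² = 2396304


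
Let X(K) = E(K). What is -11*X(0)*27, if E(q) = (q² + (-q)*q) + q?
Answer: 0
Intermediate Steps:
E(q) = q (E(q) = (q² - q²) + q = 0 + q = q)
X(K) = K
-11*X(0)*27 = -11*0*27 = 0*27 = 0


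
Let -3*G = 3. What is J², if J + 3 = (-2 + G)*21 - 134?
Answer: 40000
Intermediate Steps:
G = -1 (G = -⅓*3 = -1)
J = -200 (J = -3 + ((-2 - 1)*21 - 134) = -3 + (-3*21 - 134) = -3 + (-63 - 134) = -3 - 197 = -200)
J² = (-200)² = 40000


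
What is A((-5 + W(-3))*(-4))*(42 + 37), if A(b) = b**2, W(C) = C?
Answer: 80896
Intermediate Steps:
A((-5 + W(-3))*(-4))*(42 + 37) = ((-5 - 3)*(-4))**2*(42 + 37) = (-8*(-4))**2*79 = 32**2*79 = 1024*79 = 80896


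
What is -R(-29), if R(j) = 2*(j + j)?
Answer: 116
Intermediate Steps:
R(j) = 4*j (R(j) = 2*(2*j) = 4*j)
-R(-29) = -4*(-29) = -1*(-116) = 116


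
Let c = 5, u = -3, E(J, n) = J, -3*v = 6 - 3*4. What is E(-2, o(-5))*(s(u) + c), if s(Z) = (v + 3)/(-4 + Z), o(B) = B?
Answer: -60/7 ≈ -8.5714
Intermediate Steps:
v = 2 (v = -(6 - 3*4)/3 = -(6 - 12)/3 = -1/3*(-6) = 2)
s(Z) = 5/(-4 + Z) (s(Z) = (2 + 3)/(-4 + Z) = 5/(-4 + Z))
E(-2, o(-5))*(s(u) + c) = -2*(5/(-4 - 3) + 5) = -2*(5/(-7) + 5) = -2*(5*(-1/7) + 5) = -2*(-5/7 + 5) = -2*30/7 = -60/7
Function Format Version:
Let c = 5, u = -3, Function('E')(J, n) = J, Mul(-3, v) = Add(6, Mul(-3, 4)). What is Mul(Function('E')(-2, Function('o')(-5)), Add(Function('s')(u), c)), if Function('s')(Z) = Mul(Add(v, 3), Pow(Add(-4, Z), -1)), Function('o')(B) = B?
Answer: Rational(-60, 7) ≈ -8.5714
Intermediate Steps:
v = 2 (v = Mul(Rational(-1, 3), Add(6, Mul(-3, 4))) = Mul(Rational(-1, 3), Add(6, -12)) = Mul(Rational(-1, 3), -6) = 2)
Function('s')(Z) = Mul(5, Pow(Add(-4, Z), -1)) (Function('s')(Z) = Mul(Add(2, 3), Pow(Add(-4, Z), -1)) = Mul(5, Pow(Add(-4, Z), -1)))
Mul(Function('E')(-2, Function('o')(-5)), Add(Function('s')(u), c)) = Mul(-2, Add(Mul(5, Pow(Add(-4, -3), -1)), 5)) = Mul(-2, Add(Mul(5, Pow(-7, -1)), 5)) = Mul(-2, Add(Mul(5, Rational(-1, 7)), 5)) = Mul(-2, Add(Rational(-5, 7), 5)) = Mul(-2, Rational(30, 7)) = Rational(-60, 7)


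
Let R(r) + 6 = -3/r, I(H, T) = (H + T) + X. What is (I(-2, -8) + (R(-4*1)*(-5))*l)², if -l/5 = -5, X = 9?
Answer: 6869641/16 ≈ 4.2935e+5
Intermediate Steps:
I(H, T) = 9 + H + T (I(H, T) = (H + T) + 9 = 9 + H + T)
l = 25 (l = -5*(-5) = 25)
R(r) = -6 - 3/r
(I(-2, -8) + (R(-4*1)*(-5))*l)² = ((9 - 2 - 8) + ((-6 - 3/((-4*1)))*(-5))*25)² = (-1 + ((-6 - 3/(-4))*(-5))*25)² = (-1 + ((-6 - 3*(-¼))*(-5))*25)² = (-1 + ((-6 + ¾)*(-5))*25)² = (-1 - 21/4*(-5)*25)² = (-1 + (105/4)*25)² = (-1 + 2625/4)² = (2621/4)² = 6869641/16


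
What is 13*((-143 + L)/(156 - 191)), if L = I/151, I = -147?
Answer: 56524/1057 ≈ 53.476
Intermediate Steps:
L = -147/151 ≈ -0.97351
13*((-143 + L)/(156 - 191)) = 13*((-143 - 147/151)/(156 - 191)) = 13*(-21740/151/(-35)) = 13*(-21740/151*(-1/35)) = 13*(4348/1057) = 56524/1057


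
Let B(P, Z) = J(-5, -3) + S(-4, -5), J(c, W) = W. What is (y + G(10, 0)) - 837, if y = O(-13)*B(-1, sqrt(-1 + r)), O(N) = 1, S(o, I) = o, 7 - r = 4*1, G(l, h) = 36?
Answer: -808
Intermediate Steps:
r = 3 (r = 7 - 4 = 3)
B(P, Z) = -7 (B(P, Z) = -3 - 4 = -7)
y = -7 (y = 1*(-7) = -7)
(y + G(10, 0)) - 837 = (-7 + 36) - 837 = 29 - 837 = -808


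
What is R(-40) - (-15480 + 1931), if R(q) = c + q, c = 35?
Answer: 13544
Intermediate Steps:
R(q) = 35 + q
R(-40) - (-15480 + 1931) = (35 - 40) - (-15480 + 1931) = -5 - 1*(-13549) = -5 + 13549 = 13544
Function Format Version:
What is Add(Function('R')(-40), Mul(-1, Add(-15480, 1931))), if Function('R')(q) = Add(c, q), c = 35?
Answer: 13544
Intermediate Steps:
Function('R')(q) = Add(35, q)
Add(Function('R')(-40), Mul(-1, Add(-15480, 1931))) = Add(Add(35, -40), Mul(-1, Add(-15480, 1931))) = Add(-5, Mul(-1, -13549)) = Add(-5, 13549) = 13544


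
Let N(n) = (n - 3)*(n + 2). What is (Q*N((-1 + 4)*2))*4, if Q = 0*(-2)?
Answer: 0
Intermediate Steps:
Q = 0
N(n) = (-3 + n)*(2 + n)
(Q*N((-1 + 4)*2))*4 = (0*(-6 + ((-1 + 4)*2)² - (-1 + 4)*2))*4 = (0*(-6 + (3*2)² - 3*2))*4 = (0*(-6 + 6² - 1*6))*4 = (0*(-6 + 36 - 6))*4 = (0*24)*4 = 0*4 = 0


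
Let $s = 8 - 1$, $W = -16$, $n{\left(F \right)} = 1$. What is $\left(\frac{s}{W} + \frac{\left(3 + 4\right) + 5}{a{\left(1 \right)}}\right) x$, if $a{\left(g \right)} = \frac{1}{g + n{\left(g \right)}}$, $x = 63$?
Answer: $\frac{23751}{16} \approx 1484.4$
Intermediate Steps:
$s = 7$
$a{\left(g \right)} = \frac{1}{1 + g}$ ($a{\left(g \right)} = \frac{1}{g + 1} = \frac{1}{1 + g}$)
$\left(\frac{s}{W} + \frac{\left(3 + 4\right) + 5}{a{\left(1 \right)}}\right) x = \left(\frac{7}{-16} + \frac{\left(3 + 4\right) + 5}{\frac{1}{1 + 1}}\right) 63 = \left(7 \left(- \frac{1}{16}\right) + \frac{7 + 5}{\frac{1}{2}}\right) 63 = \left(- \frac{7}{16} + 12 \frac{1}{\frac{1}{2}}\right) 63 = \left(- \frac{7}{16} + 12 \cdot 2\right) 63 = \left(- \frac{7}{16} + 24\right) 63 = \frac{377}{16} \cdot 63 = \frac{23751}{16}$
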